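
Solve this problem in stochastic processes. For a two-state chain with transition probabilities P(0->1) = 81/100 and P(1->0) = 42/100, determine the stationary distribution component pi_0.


Stationary distribution: pi_0 = p10/(p01+p10), pi_1 = p01/(p01+p10)
p01 = 0.8100, p10 = 0.4200
pi_0 = 0.3415

0.3415


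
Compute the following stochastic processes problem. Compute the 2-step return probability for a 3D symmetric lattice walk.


P(return in 2 steps) = P(reverse first step) = 1/(2d)
= 1/6
= 0.1667

0.1667


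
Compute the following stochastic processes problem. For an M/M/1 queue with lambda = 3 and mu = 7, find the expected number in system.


rho = 3/7 = 0.4286
L = rho/(1-rho)
= 0.4286/0.5714
= 0.7500

0.7500


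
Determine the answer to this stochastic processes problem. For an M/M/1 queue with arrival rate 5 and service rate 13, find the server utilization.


rho = lambda/mu
= 5/13
= 0.3846

0.3846


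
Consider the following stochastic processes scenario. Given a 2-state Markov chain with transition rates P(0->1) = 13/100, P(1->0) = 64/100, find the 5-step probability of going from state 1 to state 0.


Computing P^5 by matrix multiplication.
P = [[0.8700, 0.1300], [0.6400, 0.3600]]
After raising P to the power 5:
P^5(1,0) = 0.8306

0.8306


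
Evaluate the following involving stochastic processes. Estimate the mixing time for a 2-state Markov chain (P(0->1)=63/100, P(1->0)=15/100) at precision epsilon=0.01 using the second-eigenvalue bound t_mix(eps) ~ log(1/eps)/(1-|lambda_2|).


lambda_2 = |1 - p01 - p10| = |1 - 0.6300 - 0.1500| = 0.2200
t_mix ~ log(1/eps)/(1 - |lambda_2|)
= log(100)/(1 - 0.2200) = 4.6052/0.7800
= 5.9041

5.9041


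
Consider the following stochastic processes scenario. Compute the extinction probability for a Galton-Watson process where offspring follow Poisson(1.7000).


Since mu = 1.7000 > 1, extinction prob q < 1.
Solve s = exp(mu*(s-1)) iteratively.
q = 0.3088

0.3088


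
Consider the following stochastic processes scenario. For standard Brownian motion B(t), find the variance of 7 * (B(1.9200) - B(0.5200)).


Var(alpha*(B(t)-B(s))) = alpha^2 * (t-s)
= 7^2 * (1.9200 - 0.5200)
= 49 * 1.4000
= 68.6000

68.6000


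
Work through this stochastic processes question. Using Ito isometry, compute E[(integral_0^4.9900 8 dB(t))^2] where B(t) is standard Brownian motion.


By Ito isometry: E[(int f dB)^2] = int f^2 dt
= 8^2 * 4.9900
= 64 * 4.9900 = 319.3600

319.3600


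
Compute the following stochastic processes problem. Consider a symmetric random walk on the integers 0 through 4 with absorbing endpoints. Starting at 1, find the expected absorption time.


For symmetric RW on 0,...,N with absorbing barriers, E(i) = i*(N-i)
E(1) = 1 * 3 = 3

3


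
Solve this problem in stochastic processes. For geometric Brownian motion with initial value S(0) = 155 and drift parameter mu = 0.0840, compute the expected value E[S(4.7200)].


E[S(t)] = S(0) * exp(mu * t)
= 155 * exp(0.0840 * 4.7200)
= 155 * 1.4866
= 230.4203

230.4203


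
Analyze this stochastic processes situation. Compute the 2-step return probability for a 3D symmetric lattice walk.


P(return in 2 steps) = P(reverse first step) = 1/(2d)
= 1/6
= 0.1667

0.1667


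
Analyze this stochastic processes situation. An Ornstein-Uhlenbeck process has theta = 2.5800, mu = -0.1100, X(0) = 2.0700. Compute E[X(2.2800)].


E[X(t)] = mu + (X(0) - mu)*exp(-theta*t)
= -0.1100 + (2.0700 - -0.1100)*exp(-2.5800*2.2800)
= -0.1100 + 2.1800 * 0.0028
= -0.1039

-0.1039


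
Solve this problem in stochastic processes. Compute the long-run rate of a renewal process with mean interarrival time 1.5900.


Long-run renewal rate = 1/E(X)
= 1/1.5900
= 0.6289

0.6289


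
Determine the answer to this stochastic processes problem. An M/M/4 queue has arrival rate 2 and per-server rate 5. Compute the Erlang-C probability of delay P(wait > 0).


a = lambda/mu = 0.4000
rho = a/c = 0.1000
Erlang-C formula applied:
C(c,a) = 7.9444e-04

7.9444e-04


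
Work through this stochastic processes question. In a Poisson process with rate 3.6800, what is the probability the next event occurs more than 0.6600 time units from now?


P(X > t) = exp(-lambda * t)
= exp(-3.6800 * 0.6600)
= exp(-2.4288) = 0.0881

0.0881


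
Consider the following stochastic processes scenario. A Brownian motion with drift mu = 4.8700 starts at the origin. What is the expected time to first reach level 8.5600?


Expected first passage time = a/mu
= 8.5600/4.8700
= 1.7577

1.7577


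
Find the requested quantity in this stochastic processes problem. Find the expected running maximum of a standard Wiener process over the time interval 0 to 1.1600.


E(max B(s)) = sqrt(2t/pi)
= sqrt(2*1.1600/pi)
= sqrt(0.7385)
= 0.8593

0.8593


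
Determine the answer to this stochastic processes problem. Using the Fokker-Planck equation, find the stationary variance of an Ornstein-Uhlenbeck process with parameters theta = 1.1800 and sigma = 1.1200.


Stationary variance = sigma^2 / (2*theta)
= 1.1200^2 / (2*1.1800)
= 1.2544 / 2.3600
= 0.5315

0.5315


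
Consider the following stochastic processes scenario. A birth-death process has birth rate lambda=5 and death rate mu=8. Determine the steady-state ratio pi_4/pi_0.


For birth-death process, pi_n/pi_0 = (lambda/mu)^n
= (5/8)^4
= 0.1526

0.1526


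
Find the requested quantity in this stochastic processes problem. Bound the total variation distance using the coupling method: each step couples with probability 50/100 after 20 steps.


TV distance bound <= (1-delta)^n
= (1 - 0.5000)^20
= 0.5000^20
= 9.5367e-07

9.5367e-07


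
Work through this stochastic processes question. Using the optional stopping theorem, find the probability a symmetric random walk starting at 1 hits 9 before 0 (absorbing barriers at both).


By optional stopping theorem: E(M at tau) = M(0) = 1
P(hit 9)*9 + P(hit 0)*0 = 1
P(hit 9) = (1 - 0)/(9 - 0) = 1/9 = 0.1111

0.1111


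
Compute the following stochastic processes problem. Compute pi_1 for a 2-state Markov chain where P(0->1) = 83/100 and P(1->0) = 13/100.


Stationary distribution: pi_0 = p10/(p01+p10), pi_1 = p01/(p01+p10)
p01 = 0.8300, p10 = 0.1300
pi_1 = 0.8646

0.8646


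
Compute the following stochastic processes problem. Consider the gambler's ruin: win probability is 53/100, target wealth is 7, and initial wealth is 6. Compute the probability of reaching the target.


Gambler's ruin formula:
r = q/p = 0.4700/0.5300 = 0.8868
P(win) = (1 - r^i)/(1 - r^N)
= (1 - 0.8868^6)/(1 - 0.8868^7)
= 0.9032

0.9032


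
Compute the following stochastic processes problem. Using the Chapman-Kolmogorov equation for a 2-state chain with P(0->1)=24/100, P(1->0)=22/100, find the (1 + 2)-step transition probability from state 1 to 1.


P^3 = P^1 * P^2
Computing via matrix multiplication of the transition matrix.
Entry (1,1) of P^3 = 0.5970

0.5970


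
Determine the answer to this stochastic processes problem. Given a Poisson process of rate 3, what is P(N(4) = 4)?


P(N(t)=k) = (lambda*t)^k * exp(-lambda*t) / k!
lambda*t = 12
= 12^4 * exp(-12) / 4!
= 20736 * 6.1442e-06 / 24
= 0.0053

0.0053


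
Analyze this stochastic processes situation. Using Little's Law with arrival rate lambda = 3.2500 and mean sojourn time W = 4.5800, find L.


Little's Law: L = lambda * W
= 3.2500 * 4.5800
= 14.8850

14.8850


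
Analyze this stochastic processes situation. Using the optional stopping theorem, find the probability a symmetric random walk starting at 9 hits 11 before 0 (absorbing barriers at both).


By optional stopping theorem: E(M at tau) = M(0) = 9
P(hit 11)*11 + P(hit 0)*0 = 9
P(hit 11) = (9 - 0)/(11 - 0) = 9/11 = 0.8182

0.8182


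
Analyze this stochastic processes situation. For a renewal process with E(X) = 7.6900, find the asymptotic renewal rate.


Long-run renewal rate = 1/E(X)
= 1/7.6900
= 0.1300

0.1300


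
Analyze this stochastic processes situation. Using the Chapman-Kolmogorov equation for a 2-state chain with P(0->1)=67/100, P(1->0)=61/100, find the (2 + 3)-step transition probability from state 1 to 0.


P^5 = P^2 * P^3
Computing via matrix multiplication of the transition matrix.
Entry (1,0) of P^5 = 0.4774

0.4774


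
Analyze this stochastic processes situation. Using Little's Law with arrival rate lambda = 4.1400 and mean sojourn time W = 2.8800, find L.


Little's Law: L = lambda * W
= 4.1400 * 2.8800
= 11.9232

11.9232


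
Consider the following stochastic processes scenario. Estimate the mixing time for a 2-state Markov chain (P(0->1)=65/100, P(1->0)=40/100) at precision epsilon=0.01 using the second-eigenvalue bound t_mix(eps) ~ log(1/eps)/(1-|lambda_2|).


lambda_2 = |1 - p01 - p10| = |1 - 0.6500 - 0.4000| = 0.0500
t_mix ~ log(1/eps)/(1 - |lambda_2|)
= log(100)/(1 - 0.0500) = 4.6052/0.9500
= 4.8475

4.8475


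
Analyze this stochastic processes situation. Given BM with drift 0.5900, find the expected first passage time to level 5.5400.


Expected first passage time = a/mu
= 5.5400/0.5900
= 9.3898

9.3898


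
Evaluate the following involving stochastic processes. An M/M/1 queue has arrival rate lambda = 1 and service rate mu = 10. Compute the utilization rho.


rho = lambda/mu
= 1/10
= 0.1000

0.1000


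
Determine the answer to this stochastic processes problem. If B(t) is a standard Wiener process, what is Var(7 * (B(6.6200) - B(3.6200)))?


Var(alpha*(B(t)-B(s))) = alpha^2 * (t-s)
= 7^2 * (6.6200 - 3.6200)
= 49 * 3.0000
= 147.0000

147.0000


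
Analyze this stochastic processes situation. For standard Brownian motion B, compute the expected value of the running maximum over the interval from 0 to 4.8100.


E(max B(s)) = sqrt(2t/pi)
= sqrt(2*4.8100/pi)
= sqrt(3.0621)
= 1.7499

1.7499


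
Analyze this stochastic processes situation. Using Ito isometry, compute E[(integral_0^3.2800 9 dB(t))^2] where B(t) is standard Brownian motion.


By Ito isometry: E[(int f dB)^2] = int f^2 dt
= 9^2 * 3.2800
= 81 * 3.2800 = 265.6800

265.6800


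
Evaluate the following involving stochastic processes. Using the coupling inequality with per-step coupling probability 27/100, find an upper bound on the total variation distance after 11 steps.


TV distance bound <= (1-delta)^n
= (1 - 0.2700)^11
= 0.7300^11
= 0.0314

0.0314


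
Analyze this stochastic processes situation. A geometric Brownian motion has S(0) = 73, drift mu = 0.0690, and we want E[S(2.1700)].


E[S(t)] = S(0) * exp(mu * t)
= 73 * exp(0.0690 * 2.1700)
= 73 * 1.1615
= 84.7910

84.7910


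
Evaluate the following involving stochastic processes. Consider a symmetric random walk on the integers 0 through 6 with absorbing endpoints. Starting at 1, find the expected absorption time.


For symmetric RW on 0,...,N with absorbing barriers, E(i) = i*(N-i)
E(1) = 1 * 5 = 5

5


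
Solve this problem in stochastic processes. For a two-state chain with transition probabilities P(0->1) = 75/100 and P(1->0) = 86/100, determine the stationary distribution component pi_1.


Stationary distribution: pi_0 = p10/(p01+p10), pi_1 = p01/(p01+p10)
p01 = 0.7500, p10 = 0.8600
pi_1 = 0.4658

0.4658


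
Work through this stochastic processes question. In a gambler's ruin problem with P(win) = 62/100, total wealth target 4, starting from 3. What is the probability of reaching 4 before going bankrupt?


Gambler's ruin formula:
r = q/p = 0.3800/0.6200 = 0.6129
P(win) = (1 - r^i)/(1 - r^N)
= (1 - 0.6129^3)/(1 - 0.6129^4)
= 0.8962

0.8962


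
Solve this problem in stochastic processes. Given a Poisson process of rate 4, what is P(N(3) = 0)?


P(N(t)=k) = (lambda*t)^k * exp(-lambda*t) / k!
lambda*t = 12
= 12^0 * exp(-12) / 0!
= 1 * 6.1442e-06 / 1
= 6.1442e-06

6.1442e-06


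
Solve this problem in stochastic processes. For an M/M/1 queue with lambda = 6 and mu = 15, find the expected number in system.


rho = 6/15 = 0.4000
L = rho/(1-rho)
= 0.4000/0.6000
= 0.6667

0.6667


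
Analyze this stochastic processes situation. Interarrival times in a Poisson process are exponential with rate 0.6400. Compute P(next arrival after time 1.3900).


P(X > t) = exp(-lambda * t)
= exp(-0.6400 * 1.3900)
= exp(-0.8896) = 0.4108

0.4108


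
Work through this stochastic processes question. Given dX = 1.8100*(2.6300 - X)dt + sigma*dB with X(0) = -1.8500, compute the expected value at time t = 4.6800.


E[X(t)] = mu + (X(0) - mu)*exp(-theta*t)
= 2.6300 + (-1.8500 - 2.6300)*exp(-1.8100*4.6800)
= 2.6300 + -4.4800 * 2.0950e-04
= 2.6291

2.6291


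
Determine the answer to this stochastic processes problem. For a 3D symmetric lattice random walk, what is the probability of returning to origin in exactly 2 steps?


P(return in 2 steps) = P(reverse first step) = 1/(2d)
= 1/6
= 0.1667

0.1667


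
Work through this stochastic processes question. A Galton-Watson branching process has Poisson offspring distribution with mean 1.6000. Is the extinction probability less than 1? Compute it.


Since mu = 1.6000 > 1, extinction prob q < 1.
Solve s = exp(mu*(s-1)) iteratively.
q = 0.3580

0.3580


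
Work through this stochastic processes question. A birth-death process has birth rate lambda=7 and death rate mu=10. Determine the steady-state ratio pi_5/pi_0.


For birth-death process, pi_n/pi_0 = (lambda/mu)^n
= (7/10)^5
= 0.1681

0.1681


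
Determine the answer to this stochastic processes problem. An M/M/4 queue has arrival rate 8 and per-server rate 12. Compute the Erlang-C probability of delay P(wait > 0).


a = lambda/mu = 0.6667
rho = a/c = 0.1667
Erlang-C formula applied:
C(c,a) = 0.0051

0.0051


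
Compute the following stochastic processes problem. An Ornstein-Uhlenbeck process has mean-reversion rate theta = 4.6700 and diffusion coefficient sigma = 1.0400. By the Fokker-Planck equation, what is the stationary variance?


Stationary variance = sigma^2 / (2*theta)
= 1.0400^2 / (2*4.6700)
= 1.0816 / 9.3400
= 0.1158

0.1158


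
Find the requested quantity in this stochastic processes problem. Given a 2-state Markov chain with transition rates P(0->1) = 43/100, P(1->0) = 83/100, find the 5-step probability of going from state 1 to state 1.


Computing P^5 by matrix multiplication.
P = [[0.5700, 0.4300], [0.8300, 0.1700]]
After raising P to the power 5:
P^5(1,1) = 0.3405

0.3405


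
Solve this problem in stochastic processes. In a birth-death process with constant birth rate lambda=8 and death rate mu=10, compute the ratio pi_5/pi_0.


For birth-death process, pi_n/pi_0 = (lambda/mu)^n
= (8/10)^5
= 0.3277

0.3277


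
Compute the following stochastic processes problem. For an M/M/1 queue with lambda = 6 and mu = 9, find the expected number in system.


rho = 6/9 = 0.6667
L = rho/(1-rho)
= 0.6667/0.3333
= 2.0000

2.0000


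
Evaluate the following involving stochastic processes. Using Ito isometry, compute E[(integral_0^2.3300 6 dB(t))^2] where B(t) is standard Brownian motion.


By Ito isometry: E[(int f dB)^2] = int f^2 dt
= 6^2 * 2.3300
= 36 * 2.3300 = 83.8800

83.8800


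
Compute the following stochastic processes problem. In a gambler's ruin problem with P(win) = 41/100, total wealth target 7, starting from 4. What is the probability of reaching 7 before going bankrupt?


Gambler's ruin formula:
r = q/p = 0.5900/0.4100 = 1.4390
P(win) = (1 - r^i)/(1 - r^N)
= (1 - 1.4390^4)/(1 - 1.4390^7)
= 0.2792

0.2792


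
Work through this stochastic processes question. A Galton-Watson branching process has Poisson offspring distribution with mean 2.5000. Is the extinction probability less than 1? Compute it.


Since mu = 2.5000 > 1, extinction prob q < 1.
Solve s = exp(mu*(s-1)) iteratively.
q = 0.1074

0.1074


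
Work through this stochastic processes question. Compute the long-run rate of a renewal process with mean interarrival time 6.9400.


Long-run renewal rate = 1/E(X)
= 1/6.9400
= 0.1441

0.1441


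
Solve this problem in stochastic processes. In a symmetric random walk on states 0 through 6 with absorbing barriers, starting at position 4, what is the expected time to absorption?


For symmetric RW on 0,...,N with absorbing barriers, E(i) = i*(N-i)
E(4) = 4 * 2 = 8

8


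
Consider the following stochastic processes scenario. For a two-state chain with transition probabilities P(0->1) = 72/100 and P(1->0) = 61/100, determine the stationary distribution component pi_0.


Stationary distribution: pi_0 = p10/(p01+p10), pi_1 = p01/(p01+p10)
p01 = 0.7200, p10 = 0.6100
pi_0 = 0.4586

0.4586


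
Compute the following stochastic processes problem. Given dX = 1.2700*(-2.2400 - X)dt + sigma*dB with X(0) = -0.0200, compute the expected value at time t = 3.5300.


E[X(t)] = mu + (X(0) - mu)*exp(-theta*t)
= -2.2400 + (-0.0200 - -2.2400)*exp(-1.2700*3.5300)
= -2.2400 + 2.2200 * 0.0113
= -2.2149

-2.2149


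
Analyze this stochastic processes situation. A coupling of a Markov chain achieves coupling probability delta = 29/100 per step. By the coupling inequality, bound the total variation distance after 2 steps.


TV distance bound <= (1-delta)^n
= (1 - 0.2900)^2
= 0.7100^2
= 0.5041

0.5041


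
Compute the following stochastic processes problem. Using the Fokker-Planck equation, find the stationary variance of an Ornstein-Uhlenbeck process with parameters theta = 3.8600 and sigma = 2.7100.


Stationary variance = sigma^2 / (2*theta)
= 2.7100^2 / (2*3.8600)
= 7.3441 / 7.7200
= 0.9513

0.9513


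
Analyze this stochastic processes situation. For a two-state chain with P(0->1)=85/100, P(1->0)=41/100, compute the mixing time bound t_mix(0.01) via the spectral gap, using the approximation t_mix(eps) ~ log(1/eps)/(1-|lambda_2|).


lambda_2 = |1 - p01 - p10| = |1 - 0.8500 - 0.4100| = 0.2600
t_mix ~ log(1/eps)/(1 - |lambda_2|)
= log(100)/(1 - 0.2600) = 4.6052/0.7400
= 6.2232

6.2232


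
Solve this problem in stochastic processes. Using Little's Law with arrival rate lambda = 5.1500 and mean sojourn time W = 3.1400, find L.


Little's Law: L = lambda * W
= 5.1500 * 3.1400
= 16.1710

16.1710


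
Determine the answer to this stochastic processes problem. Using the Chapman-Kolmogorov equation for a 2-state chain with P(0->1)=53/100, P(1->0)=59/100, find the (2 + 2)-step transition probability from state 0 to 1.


P^4 = P^2 * P^2
Computing via matrix multiplication of the transition matrix.
Entry (0,1) of P^4 = 0.4731

0.4731


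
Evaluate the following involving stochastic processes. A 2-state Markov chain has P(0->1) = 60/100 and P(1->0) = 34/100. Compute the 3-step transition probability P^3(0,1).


Computing P^3 by matrix multiplication.
P = [[0.4000, 0.6000], [0.3400, 0.6600]]
After raising P to the power 3:
P^3(0,1) = 0.6382

0.6382


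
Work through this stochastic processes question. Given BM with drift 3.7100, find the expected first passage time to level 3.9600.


Expected first passage time = a/mu
= 3.9600/3.7100
= 1.0674

1.0674


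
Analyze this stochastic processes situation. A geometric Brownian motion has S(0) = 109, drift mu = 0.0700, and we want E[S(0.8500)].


E[S(t)] = S(0) * exp(mu * t)
= 109 * exp(0.0700 * 0.8500)
= 109 * 1.0613
= 115.6823

115.6823


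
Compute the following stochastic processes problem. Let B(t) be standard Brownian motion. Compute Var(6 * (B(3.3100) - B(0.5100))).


Var(alpha*(B(t)-B(s))) = alpha^2 * (t-s)
= 6^2 * (3.3100 - 0.5100)
= 36 * 2.8000
= 100.8000

100.8000


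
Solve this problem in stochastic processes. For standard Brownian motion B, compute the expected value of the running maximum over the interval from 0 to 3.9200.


E(max B(s)) = sqrt(2t/pi)
= sqrt(2*3.9200/pi)
= sqrt(2.4955)
= 1.5797

1.5797


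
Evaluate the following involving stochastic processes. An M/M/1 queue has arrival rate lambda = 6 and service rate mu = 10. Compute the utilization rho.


rho = lambda/mu
= 6/10
= 0.6000

0.6000


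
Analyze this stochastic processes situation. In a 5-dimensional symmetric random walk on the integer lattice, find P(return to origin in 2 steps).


P(return in 2 steps) = P(reverse first step) = 1/(2d)
= 1/10
= 0.1000

0.1000


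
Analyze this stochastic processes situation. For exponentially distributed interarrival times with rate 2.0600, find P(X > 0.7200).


P(X > t) = exp(-lambda * t)
= exp(-2.0600 * 0.7200)
= exp(-1.4832) = 0.2269

0.2269


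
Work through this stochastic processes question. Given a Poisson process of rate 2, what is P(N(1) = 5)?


P(N(t)=k) = (lambda*t)^k * exp(-lambda*t) / k!
lambda*t = 2
= 2^5 * exp(-2) / 5!
= 32 * 0.1353 / 120
= 0.0361

0.0361


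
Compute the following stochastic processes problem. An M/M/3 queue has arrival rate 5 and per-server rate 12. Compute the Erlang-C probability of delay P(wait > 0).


a = lambda/mu = 0.4167
rho = a/c = 0.1389
Erlang-C formula applied:
C(c,a) = 0.0092

0.0092


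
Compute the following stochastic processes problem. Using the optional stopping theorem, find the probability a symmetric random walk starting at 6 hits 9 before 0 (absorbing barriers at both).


By optional stopping theorem: E(M at tau) = M(0) = 6
P(hit 9)*9 + P(hit 0)*0 = 6
P(hit 9) = (6 - 0)/(9 - 0) = 2/3 = 0.6667

0.6667


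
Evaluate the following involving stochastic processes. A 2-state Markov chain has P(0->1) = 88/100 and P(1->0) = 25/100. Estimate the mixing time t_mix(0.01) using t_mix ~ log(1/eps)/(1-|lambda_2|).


lambda_2 = |1 - p01 - p10| = |1 - 0.8800 - 0.2500| = 0.1300
t_mix ~ log(1/eps)/(1 - |lambda_2|)
= log(100)/(1 - 0.1300) = 4.6052/0.8700
= 5.2933

5.2933


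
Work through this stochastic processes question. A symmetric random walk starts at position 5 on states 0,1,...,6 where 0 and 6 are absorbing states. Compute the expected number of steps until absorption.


For symmetric RW on 0,...,N with absorbing barriers, E(i) = i*(N-i)
E(5) = 5 * 1 = 5

5


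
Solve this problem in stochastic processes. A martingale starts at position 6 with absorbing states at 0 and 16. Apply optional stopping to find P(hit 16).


By optional stopping theorem: E(M at tau) = M(0) = 6
P(hit 16)*16 + P(hit 0)*0 = 6
P(hit 16) = (6 - 0)/(16 - 0) = 3/8 = 0.3750

0.3750


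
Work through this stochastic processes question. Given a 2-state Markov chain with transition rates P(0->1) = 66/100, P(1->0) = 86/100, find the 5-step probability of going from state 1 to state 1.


Computing P^5 by matrix multiplication.
P = [[0.3400, 0.6600], [0.8600, 0.1400]]
After raising P to the power 5:
P^5(1,1) = 0.4127

0.4127


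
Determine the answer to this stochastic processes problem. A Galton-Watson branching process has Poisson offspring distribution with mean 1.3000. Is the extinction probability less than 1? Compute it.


Since mu = 1.3000 > 1, extinction prob q < 1.
Solve s = exp(mu*(s-1)) iteratively.
q = 0.5770

0.5770


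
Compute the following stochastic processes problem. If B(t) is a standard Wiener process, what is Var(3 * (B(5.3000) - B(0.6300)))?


Var(alpha*(B(t)-B(s))) = alpha^2 * (t-s)
= 3^2 * (5.3000 - 0.6300)
= 9 * 4.6700
= 42.0300

42.0300


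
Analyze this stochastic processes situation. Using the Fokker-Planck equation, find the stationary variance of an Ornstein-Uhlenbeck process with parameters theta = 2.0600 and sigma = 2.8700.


Stationary variance = sigma^2 / (2*theta)
= 2.8700^2 / (2*2.0600)
= 8.2369 / 4.1200
= 1.9992

1.9992


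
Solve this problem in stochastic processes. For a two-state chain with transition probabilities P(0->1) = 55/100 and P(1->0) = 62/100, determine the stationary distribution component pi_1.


Stationary distribution: pi_0 = p10/(p01+p10), pi_1 = p01/(p01+p10)
p01 = 0.5500, p10 = 0.6200
pi_1 = 0.4701

0.4701


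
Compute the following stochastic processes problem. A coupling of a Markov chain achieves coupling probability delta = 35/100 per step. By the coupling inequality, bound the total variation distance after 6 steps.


TV distance bound <= (1-delta)^n
= (1 - 0.3500)^6
= 0.6500^6
= 0.0754

0.0754


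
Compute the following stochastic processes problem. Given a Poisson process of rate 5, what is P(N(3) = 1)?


P(N(t)=k) = (lambda*t)^k * exp(-lambda*t) / k!
lambda*t = 15
= 15^1 * exp(-15) / 1!
= 15 * 3.0590e-07 / 1
= 4.5885e-06

4.5885e-06


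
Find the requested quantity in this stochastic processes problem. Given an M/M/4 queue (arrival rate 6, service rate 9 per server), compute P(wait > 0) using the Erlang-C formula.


a = lambda/mu = 0.6667
rho = a/c = 0.1667
Erlang-C formula applied:
C(c,a) = 0.0051

0.0051


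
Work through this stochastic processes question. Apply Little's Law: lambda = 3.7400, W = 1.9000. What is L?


Little's Law: L = lambda * W
= 3.7400 * 1.9000
= 7.1060

7.1060


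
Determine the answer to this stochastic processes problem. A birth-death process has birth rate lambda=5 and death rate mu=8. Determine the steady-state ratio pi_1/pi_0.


For birth-death process, pi_n/pi_0 = (lambda/mu)^n
= (5/8)^1
= 0.6250

0.6250


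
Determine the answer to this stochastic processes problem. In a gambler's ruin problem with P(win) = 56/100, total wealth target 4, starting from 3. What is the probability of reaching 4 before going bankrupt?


Gambler's ruin formula:
r = q/p = 0.4400/0.5600 = 0.7857
P(win) = (1 - r^i)/(1 - r^N)
= (1 - 0.7857^3)/(1 - 0.7857^4)
= 0.8321

0.8321


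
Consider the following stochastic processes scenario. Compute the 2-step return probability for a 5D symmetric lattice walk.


P(return in 2 steps) = P(reverse first step) = 1/(2d)
= 1/10
= 0.1000

0.1000


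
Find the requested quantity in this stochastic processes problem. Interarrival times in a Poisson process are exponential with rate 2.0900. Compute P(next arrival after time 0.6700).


P(X > t) = exp(-lambda * t)
= exp(-2.0900 * 0.6700)
= exp(-1.4003) = 0.2465

0.2465


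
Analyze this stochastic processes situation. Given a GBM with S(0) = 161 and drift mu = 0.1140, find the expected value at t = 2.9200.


E[S(t)] = S(0) * exp(mu * t)
= 161 * exp(0.1140 * 2.9200)
= 161 * 1.3950
= 224.5918

224.5918


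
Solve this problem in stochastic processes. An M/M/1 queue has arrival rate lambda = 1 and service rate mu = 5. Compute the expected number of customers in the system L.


rho = 1/5 = 0.2000
L = rho/(1-rho)
= 0.2000/0.8000
= 0.2500

0.2500


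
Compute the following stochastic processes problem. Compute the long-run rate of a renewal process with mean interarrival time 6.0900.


Long-run renewal rate = 1/E(X)
= 1/6.0900
= 0.1642

0.1642


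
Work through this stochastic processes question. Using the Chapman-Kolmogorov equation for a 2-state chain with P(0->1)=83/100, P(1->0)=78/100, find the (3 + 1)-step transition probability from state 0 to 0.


P^4 = P^3 * P^1
Computing via matrix multiplication of the transition matrix.
Entry (0,0) of P^4 = 0.5559

0.5559


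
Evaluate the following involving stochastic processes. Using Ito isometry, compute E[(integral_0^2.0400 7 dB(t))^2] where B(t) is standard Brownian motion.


By Ito isometry: E[(int f dB)^2] = int f^2 dt
= 7^2 * 2.0400
= 49 * 2.0400 = 99.9600

99.9600


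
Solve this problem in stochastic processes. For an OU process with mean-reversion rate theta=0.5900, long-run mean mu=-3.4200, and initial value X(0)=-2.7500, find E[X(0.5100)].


E[X(t)] = mu + (X(0) - mu)*exp(-theta*t)
= -3.4200 + (-2.7500 - -3.4200)*exp(-0.5900*0.5100)
= -3.4200 + 0.6700 * 0.7402
= -2.9241

-2.9241


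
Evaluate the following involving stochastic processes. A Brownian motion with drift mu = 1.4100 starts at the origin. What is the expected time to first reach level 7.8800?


Expected first passage time = a/mu
= 7.8800/1.4100
= 5.5887

5.5887


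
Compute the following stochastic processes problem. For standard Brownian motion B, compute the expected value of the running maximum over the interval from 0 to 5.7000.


E(max B(s)) = sqrt(2t/pi)
= sqrt(2*5.7000/pi)
= sqrt(3.6287)
= 1.9049

1.9049


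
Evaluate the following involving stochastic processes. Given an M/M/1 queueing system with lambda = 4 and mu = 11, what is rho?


rho = lambda/mu
= 4/11
= 0.3636

0.3636


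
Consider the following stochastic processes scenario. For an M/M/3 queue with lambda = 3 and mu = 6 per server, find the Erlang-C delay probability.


a = lambda/mu = 0.5000
rho = a/c = 0.1667
Erlang-C formula applied:
C(c,a) = 0.0152

0.0152


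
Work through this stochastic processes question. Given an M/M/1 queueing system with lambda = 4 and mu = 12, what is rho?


rho = lambda/mu
= 4/12
= 0.3333

0.3333


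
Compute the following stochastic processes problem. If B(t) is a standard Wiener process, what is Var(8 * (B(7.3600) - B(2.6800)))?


Var(alpha*(B(t)-B(s))) = alpha^2 * (t-s)
= 8^2 * (7.3600 - 2.6800)
= 64 * 4.6800
= 299.5200

299.5200


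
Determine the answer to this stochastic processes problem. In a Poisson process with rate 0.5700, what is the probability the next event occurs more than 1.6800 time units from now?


P(X > t) = exp(-lambda * t)
= exp(-0.5700 * 1.6800)
= exp(-0.9576) = 0.3838

0.3838


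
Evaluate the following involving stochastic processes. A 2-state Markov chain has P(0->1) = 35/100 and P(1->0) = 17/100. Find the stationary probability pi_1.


Stationary distribution: pi_0 = p10/(p01+p10), pi_1 = p01/(p01+p10)
p01 = 0.3500, p10 = 0.1700
pi_1 = 0.6731

0.6731


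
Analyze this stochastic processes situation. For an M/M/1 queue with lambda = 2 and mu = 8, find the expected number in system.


rho = 2/8 = 0.2500
L = rho/(1-rho)
= 0.2500/0.7500
= 0.3333

0.3333


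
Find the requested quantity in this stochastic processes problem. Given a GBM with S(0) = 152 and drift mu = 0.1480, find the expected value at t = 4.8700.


E[S(t)] = S(0) * exp(mu * t)
= 152 * exp(0.1480 * 4.8700)
= 152 * 2.0560
= 312.5113

312.5113


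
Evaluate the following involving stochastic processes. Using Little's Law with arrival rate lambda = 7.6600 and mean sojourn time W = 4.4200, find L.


Little's Law: L = lambda * W
= 7.6600 * 4.4200
= 33.8572

33.8572


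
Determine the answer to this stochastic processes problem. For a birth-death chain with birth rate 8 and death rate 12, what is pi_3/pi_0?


For birth-death process, pi_n/pi_0 = (lambda/mu)^n
= (8/12)^3
= 0.2963

0.2963


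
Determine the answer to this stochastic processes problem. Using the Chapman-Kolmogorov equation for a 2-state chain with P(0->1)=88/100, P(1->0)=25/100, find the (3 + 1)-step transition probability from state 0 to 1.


P^4 = P^3 * P^1
Computing via matrix multiplication of the transition matrix.
Entry (0,1) of P^4 = 0.7785

0.7785


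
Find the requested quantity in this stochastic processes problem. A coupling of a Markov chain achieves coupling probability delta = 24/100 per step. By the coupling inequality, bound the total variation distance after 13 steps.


TV distance bound <= (1-delta)^n
= (1 - 0.2400)^13
= 0.7600^13
= 0.0282

0.0282


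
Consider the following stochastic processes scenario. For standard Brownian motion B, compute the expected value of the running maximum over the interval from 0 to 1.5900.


E(max B(s)) = sqrt(2t/pi)
= sqrt(2*1.5900/pi)
= sqrt(1.0122)
= 1.0061

1.0061


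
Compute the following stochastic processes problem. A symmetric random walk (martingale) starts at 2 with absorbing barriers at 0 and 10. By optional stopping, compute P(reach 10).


By optional stopping theorem: E(M at tau) = M(0) = 2
P(hit 10)*10 + P(hit 0)*0 = 2
P(hit 10) = (2 - 0)/(10 - 0) = 1/5 = 0.2000

0.2000


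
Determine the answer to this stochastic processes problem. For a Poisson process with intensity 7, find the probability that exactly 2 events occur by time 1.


P(N(t)=k) = (lambda*t)^k * exp(-lambda*t) / k!
lambda*t = 7
= 7^2 * exp(-7) / 2!
= 49 * 9.1188e-04 / 2
= 0.0223

0.0223


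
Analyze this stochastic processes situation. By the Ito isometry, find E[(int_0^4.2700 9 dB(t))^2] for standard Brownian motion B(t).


By Ito isometry: E[(int f dB)^2] = int f^2 dt
= 9^2 * 4.2700
= 81 * 4.2700 = 345.8700

345.8700


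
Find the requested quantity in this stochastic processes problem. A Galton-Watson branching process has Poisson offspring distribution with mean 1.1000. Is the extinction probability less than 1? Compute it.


Since mu = 1.1000 > 1, extinction prob q < 1.
Solve s = exp(mu*(s-1)) iteratively.
q = 0.8239

0.8239


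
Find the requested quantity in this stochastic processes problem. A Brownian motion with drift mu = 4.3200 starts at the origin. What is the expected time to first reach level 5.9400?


Expected first passage time = a/mu
= 5.9400/4.3200
= 1.3750

1.3750


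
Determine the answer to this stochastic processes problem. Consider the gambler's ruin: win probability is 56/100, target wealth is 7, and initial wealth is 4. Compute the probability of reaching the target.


Gambler's ruin formula:
r = q/p = 0.4400/0.5600 = 0.7857
P(win) = (1 - r^i)/(1 - r^N)
= (1 - 0.7857^4)/(1 - 0.7857^7)
= 0.7592

0.7592


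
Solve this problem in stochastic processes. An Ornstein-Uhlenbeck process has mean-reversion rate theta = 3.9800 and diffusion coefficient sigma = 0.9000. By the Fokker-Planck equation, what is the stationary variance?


Stationary variance = sigma^2 / (2*theta)
= 0.9000^2 / (2*3.9800)
= 0.8100 / 7.9600
= 0.1018

0.1018


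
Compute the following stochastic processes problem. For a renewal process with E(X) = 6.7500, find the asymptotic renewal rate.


Long-run renewal rate = 1/E(X)
= 1/6.7500
= 0.1481

0.1481


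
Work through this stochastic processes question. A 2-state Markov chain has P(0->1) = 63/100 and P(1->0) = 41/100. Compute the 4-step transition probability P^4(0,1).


Computing P^4 by matrix multiplication.
P = [[0.3700, 0.6300], [0.4100, 0.5900]]
After raising P to the power 4:
P^4(0,1) = 0.6058

0.6058


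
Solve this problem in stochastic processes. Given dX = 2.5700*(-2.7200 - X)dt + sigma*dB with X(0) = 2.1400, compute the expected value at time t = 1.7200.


E[X(t)] = mu + (X(0) - mu)*exp(-theta*t)
= -2.7200 + (2.1400 - -2.7200)*exp(-2.5700*1.7200)
= -2.7200 + 4.8600 * 0.0120
= -2.6615

-2.6615


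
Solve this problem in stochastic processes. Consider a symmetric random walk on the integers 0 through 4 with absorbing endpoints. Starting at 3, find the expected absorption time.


For symmetric RW on 0,...,N with absorbing barriers, E(i) = i*(N-i)
E(3) = 3 * 1 = 3

3


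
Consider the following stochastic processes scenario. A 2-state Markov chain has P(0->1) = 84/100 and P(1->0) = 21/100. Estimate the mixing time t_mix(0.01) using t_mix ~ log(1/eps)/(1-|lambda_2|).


lambda_2 = |1 - p01 - p10| = |1 - 0.8400 - 0.2100| = 0.0500
t_mix ~ log(1/eps)/(1 - |lambda_2|)
= log(100)/(1 - 0.0500) = 4.6052/0.9500
= 4.8475

4.8475


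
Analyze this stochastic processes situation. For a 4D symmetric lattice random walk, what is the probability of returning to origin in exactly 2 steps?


P(return in 2 steps) = P(reverse first step) = 1/(2d)
= 1/8
= 0.1250

0.1250


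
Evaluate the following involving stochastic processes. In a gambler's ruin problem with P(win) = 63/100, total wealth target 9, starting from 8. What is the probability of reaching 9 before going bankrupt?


Gambler's ruin formula:
r = q/p = 0.3700/0.6300 = 0.5873
P(win) = (1 - r^i)/(1 - r^N)
= (1 - 0.5873^8)/(1 - 0.5873^9)
= 0.9941

0.9941


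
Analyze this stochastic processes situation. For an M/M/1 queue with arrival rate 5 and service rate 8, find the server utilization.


rho = lambda/mu
= 5/8
= 0.6250

0.6250


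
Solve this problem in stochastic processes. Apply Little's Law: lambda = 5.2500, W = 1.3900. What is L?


Little's Law: L = lambda * W
= 5.2500 * 1.3900
= 7.2975

7.2975


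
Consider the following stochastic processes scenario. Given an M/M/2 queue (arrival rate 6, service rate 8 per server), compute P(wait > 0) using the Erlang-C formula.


a = lambda/mu = 0.7500
rho = a/c = 0.3750
Erlang-C formula applied:
C(c,a) = 0.2045

0.2045


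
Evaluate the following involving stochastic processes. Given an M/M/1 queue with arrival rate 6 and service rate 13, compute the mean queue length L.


rho = 6/13 = 0.4615
L = rho/(1-rho)
= 0.4615/0.5385
= 0.8571

0.8571


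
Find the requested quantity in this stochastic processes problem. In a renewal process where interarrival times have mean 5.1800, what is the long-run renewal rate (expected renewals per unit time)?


Long-run renewal rate = 1/E(X)
= 1/5.1800
= 0.1931

0.1931


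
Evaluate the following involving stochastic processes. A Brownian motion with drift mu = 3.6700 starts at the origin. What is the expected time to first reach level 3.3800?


Expected first passage time = a/mu
= 3.3800/3.6700
= 0.9210

0.9210


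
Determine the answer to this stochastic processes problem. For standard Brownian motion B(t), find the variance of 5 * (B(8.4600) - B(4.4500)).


Var(alpha*(B(t)-B(s))) = alpha^2 * (t-s)
= 5^2 * (8.4600 - 4.4500)
= 25 * 4.0100
= 100.2500

100.2500


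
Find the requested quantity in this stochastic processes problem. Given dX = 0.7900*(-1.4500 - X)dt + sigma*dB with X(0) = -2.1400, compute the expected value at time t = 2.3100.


E[X(t)] = mu + (X(0) - mu)*exp(-theta*t)
= -1.4500 + (-2.1400 - -1.4500)*exp(-0.7900*2.3100)
= -1.4500 + -0.6900 * 0.1612
= -1.5613

-1.5613


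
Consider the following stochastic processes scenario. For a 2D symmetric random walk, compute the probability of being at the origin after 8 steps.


P = C(8,4)^2 / 4^8
= 70^2 / 65536
= 4900 / 65536
= 0.0748

0.0748


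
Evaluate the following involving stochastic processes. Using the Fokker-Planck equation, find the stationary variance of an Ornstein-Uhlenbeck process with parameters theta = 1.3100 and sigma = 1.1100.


Stationary variance = sigma^2 / (2*theta)
= 1.1100^2 / (2*1.3100)
= 1.2321 / 2.6200
= 0.4703

0.4703


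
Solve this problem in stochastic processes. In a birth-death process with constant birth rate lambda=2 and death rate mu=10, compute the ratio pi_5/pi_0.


For birth-death process, pi_n/pi_0 = (lambda/mu)^n
= (2/10)^5
= 3.2000e-04

3.2000e-04


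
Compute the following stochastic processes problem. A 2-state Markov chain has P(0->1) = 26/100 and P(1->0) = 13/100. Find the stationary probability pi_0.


Stationary distribution: pi_0 = p10/(p01+p10), pi_1 = p01/(p01+p10)
p01 = 0.2600, p10 = 0.1300
pi_0 = 0.3333

0.3333


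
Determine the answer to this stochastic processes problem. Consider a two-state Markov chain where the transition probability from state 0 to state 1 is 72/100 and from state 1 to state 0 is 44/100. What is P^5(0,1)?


Computing P^5 by matrix multiplication.
P = [[0.2800, 0.7200], [0.4400, 0.5600]]
After raising P to the power 5:
P^5(0,1) = 0.6208

0.6208


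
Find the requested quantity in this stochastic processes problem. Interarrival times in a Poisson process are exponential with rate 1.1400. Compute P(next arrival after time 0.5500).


P(X > t) = exp(-lambda * t)
= exp(-1.1400 * 0.5500)
= exp(-0.6270) = 0.5342

0.5342


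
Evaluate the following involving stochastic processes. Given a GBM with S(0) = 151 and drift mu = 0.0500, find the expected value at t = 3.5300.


E[S(t)] = S(0) * exp(mu * t)
= 151 * exp(0.0500 * 3.5300)
= 151 * 1.1930
= 180.1482

180.1482


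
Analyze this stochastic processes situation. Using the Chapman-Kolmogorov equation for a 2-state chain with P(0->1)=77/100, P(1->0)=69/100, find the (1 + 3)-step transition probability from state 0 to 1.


P^4 = P^1 * P^3
Computing via matrix multiplication of the transition matrix.
Entry (0,1) of P^4 = 0.5038

0.5038


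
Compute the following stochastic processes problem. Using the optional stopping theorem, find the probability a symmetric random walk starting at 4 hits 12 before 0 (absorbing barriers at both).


By optional stopping theorem: E(M at tau) = M(0) = 4
P(hit 12)*12 + P(hit 0)*0 = 4
P(hit 12) = (4 - 0)/(12 - 0) = 1/3 = 0.3333

0.3333
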